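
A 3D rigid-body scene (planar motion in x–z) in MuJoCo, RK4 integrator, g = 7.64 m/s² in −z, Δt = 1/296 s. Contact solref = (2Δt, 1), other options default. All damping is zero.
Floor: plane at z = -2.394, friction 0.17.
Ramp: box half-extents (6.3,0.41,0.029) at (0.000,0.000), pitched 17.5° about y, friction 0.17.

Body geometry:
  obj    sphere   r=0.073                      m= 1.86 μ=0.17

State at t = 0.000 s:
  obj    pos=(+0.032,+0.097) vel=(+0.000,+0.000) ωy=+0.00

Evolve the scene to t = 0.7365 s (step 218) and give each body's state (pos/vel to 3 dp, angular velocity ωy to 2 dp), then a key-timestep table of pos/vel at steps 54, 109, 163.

State at t = 0.7365 s:
  obj    pos=(+0.456,-0.037) vel=(+1.153,-0.363) ωy=+16.55

Key-timestep trajectory:
   step    t(s)  obj.x    obj.z    obj.vx   obj.vz 
     54  0.1824   +0.058  +0.089  +0.286  -0.090
    109  0.3682   +0.138  +0.063  +0.576  -0.182
    163  0.5507   +0.269  +0.022  +0.862  -0.272


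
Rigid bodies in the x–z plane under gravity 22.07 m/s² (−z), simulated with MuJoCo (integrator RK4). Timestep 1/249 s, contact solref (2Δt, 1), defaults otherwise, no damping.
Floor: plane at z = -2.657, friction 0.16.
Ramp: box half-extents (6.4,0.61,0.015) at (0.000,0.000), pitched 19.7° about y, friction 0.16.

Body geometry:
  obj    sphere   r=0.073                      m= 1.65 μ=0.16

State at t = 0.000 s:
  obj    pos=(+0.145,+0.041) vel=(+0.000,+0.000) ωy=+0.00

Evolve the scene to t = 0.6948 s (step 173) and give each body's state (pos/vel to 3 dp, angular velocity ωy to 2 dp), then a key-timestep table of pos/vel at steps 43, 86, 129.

State at t = 0.6948 s:
  obj    pos=(+1.353,-0.391) vel=(+3.476,-1.245) ωy=+50.56

Key-timestep trajectory:
   step    t(s)  obj.x    obj.z    obj.vx   obj.vz 
     43  0.1727   +0.220  +0.015  +0.864  -0.309
     86  0.3454   +0.444  -0.065  +1.728  -0.619
    129  0.5181   +0.817  -0.199  +2.592  -0.928


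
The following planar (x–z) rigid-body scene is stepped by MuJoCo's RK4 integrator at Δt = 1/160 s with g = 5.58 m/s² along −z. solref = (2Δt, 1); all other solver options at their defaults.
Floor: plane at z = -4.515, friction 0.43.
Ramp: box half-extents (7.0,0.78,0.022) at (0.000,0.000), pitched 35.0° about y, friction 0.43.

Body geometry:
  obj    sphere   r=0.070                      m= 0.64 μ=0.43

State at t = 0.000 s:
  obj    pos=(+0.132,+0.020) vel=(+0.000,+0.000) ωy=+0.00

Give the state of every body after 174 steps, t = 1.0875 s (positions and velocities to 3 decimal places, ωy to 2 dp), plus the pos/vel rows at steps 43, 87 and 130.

State at t = 1.0875 s:
  obj    pos=(+1.239,-0.756) vel=(+2.037,-1.426) ωy=+35.51

Key-timestep trajectory:
   step    t(s)  obj.x    obj.z    obj.vx   obj.vz 
     43  0.2687   +0.200  -0.027  +0.503  -0.352
     87  0.5438   +0.409  -0.174  +1.018  -0.713
    130  0.8125   +0.750  -0.413  +1.522  -1.065


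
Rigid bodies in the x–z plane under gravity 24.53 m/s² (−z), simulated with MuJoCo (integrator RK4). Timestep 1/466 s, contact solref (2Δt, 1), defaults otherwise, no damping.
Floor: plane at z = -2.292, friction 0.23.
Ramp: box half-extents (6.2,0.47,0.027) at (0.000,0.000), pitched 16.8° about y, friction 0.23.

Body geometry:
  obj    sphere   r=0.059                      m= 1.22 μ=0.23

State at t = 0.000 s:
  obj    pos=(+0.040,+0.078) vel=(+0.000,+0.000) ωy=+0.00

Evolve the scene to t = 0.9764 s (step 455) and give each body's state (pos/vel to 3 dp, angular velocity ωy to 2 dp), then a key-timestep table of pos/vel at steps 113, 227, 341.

State at t = 0.9764 s:
  obj    pos=(+2.351,-0.620) vel=(+4.734,-1.429) ωy=+83.80

Key-timestep trajectory:
   step    t(s)  obj.x    obj.z    obj.vx   obj.vz 
    113  0.2425   +0.183  +0.035  +1.176  -0.355
    227  0.4871   +0.615  -0.096  +2.362  -0.713
    341  0.7318   +1.338  -0.314  +3.548  -1.071


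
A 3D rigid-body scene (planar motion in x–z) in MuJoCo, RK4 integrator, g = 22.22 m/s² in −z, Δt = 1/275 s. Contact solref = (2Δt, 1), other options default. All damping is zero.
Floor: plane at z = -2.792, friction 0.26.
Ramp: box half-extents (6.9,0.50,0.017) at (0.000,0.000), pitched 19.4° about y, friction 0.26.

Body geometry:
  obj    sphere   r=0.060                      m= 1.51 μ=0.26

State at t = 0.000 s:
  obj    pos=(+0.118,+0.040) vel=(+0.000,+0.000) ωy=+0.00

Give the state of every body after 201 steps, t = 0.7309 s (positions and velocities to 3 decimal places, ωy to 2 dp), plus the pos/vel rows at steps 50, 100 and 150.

State at t = 0.7309 s:
  obj    pos=(+1.446,-0.428) vel=(+3.635,-1.280) ωy=+64.21

Key-timestep trajectory:
   step    t(s)  obj.x    obj.z    obj.vx   obj.vz 
     50  0.1818   +0.200  +0.011  +0.904  -0.318
    100  0.3636   +0.447  -0.076  +1.808  -0.637
    150  0.5455   +0.858  -0.220  +2.712  -0.955


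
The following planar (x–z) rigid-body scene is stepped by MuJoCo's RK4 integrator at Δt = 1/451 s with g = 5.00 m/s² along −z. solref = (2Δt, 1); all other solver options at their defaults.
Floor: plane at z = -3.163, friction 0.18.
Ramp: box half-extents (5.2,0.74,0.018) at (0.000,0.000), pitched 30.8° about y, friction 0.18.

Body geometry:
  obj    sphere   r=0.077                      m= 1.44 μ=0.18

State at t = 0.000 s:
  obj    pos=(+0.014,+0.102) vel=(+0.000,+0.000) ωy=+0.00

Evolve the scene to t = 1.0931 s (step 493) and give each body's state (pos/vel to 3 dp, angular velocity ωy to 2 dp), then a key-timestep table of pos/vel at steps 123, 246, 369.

State at t = 1.0931 s:
  obj    pos=(+0.953,-0.457) vel=(+1.717,-1.024) ωy=+25.96

Key-timestep trajectory:
   step    t(s)  obj.x    obj.z    obj.vx   obj.vz 
    123  0.2727   +0.073  +0.067  +0.428  -0.255
    246  0.5455   +0.248  -0.037  +0.857  -0.511
    369  0.8182   +0.540  -0.211  +1.285  -0.766


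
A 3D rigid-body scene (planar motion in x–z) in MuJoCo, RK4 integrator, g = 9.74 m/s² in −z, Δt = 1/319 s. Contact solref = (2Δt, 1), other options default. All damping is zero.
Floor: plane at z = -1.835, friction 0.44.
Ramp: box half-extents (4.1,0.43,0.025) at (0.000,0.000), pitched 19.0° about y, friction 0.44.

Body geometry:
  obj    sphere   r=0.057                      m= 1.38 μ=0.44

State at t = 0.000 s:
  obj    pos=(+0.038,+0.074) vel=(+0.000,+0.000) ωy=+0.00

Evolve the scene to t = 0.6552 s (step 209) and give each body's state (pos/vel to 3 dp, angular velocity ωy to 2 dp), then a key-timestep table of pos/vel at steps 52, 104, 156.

State at t = 0.6552 s:
  obj    pos=(+0.498,-0.085) vel=(+1.403,-0.483) ωy=+26.03

Key-timestep trajectory:
   step    t(s)  obj.x    obj.z    obj.vx   obj.vz 
     52  0.1630   +0.066  +0.064  +0.349  -0.120
    104  0.3260   +0.152  +0.034  +0.698  -0.240
    156  0.4890   +0.294  -0.015  +1.047  -0.361


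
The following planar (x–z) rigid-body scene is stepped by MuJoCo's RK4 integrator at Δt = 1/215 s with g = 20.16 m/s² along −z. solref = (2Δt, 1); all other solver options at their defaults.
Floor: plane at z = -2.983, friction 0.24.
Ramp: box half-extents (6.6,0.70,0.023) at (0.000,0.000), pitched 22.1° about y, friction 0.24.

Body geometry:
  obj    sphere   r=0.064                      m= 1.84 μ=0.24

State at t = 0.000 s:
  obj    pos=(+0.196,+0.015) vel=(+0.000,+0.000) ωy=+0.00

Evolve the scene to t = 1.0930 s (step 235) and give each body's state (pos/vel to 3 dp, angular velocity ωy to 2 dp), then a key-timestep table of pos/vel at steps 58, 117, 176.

State at t = 1.0930 s:
  obj    pos=(+3.194,-1.203) vel=(+5.486,-2.228) ωy=+92.51

Key-timestep trajectory:
   step    t(s)  obj.x    obj.z    obj.vx   obj.vz 
     58  0.2698   +0.379  -0.060  +1.354  -0.550
    117  0.5442   +0.939  -0.287  +2.732  -1.109
    176  0.8186   +1.878  -0.669  +4.109  -1.669


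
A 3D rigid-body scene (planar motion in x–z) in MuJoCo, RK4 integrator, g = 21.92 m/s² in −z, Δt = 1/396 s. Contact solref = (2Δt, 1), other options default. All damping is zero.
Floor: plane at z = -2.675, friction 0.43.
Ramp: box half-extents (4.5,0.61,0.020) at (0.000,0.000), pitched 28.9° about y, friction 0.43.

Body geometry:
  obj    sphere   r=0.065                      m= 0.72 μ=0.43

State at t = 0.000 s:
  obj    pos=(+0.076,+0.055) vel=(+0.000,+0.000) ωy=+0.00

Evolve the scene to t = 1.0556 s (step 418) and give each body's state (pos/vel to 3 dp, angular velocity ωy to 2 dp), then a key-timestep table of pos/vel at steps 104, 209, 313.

State at t = 1.0556 s:
  obj    pos=(+3.767,-1.982) vel=(+6.993,-3.860) ωy=+122.87

Key-timestep trajectory:
   step    t(s)  obj.x    obj.z    obj.vx   obj.vz 
    104  0.2626   +0.305  -0.071  +1.740  -0.960
    209  0.5278   +0.999  -0.454  +3.496  -1.930
    313  0.7904   +2.145  -1.087  +5.236  -2.890


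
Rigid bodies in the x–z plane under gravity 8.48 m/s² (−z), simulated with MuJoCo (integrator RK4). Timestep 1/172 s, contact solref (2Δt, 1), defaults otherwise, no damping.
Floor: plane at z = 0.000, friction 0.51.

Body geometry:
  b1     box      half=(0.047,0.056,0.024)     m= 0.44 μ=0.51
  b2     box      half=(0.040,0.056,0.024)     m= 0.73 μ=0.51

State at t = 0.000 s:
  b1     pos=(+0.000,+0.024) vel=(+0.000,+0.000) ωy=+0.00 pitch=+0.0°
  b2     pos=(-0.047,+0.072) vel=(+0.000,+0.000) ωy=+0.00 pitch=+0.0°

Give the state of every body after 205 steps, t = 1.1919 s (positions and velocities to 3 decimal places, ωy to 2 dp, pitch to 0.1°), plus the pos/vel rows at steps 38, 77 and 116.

State at t = 1.1919 s:
  b1     pos=(+0.000,+0.024) vel=(+0.000,+0.000) ωy=+0.00 pitch=+0.0°
  b2     pos=(-0.151,+0.024) vel=(+0.000,+0.000) ωy=+0.00 pitch=+180.0°

Key-timestep trajectory:
   step    t(s)  b1.x    b1.z    b1.vx   b1.vz   b2.x    b2.z    b2.vx   b2.vz 
     38  0.2209   +0.000  +0.024  +0.000  +0.000   -0.051  +0.072  -0.045  -0.007
     77  0.4477   +0.000  +0.024  +0.000  +0.000   -0.088  +0.040  -0.248  +0.138
    116  0.6744   +0.000  +0.024  +0.000  +0.000   -0.120  +0.045  -0.157  -0.048


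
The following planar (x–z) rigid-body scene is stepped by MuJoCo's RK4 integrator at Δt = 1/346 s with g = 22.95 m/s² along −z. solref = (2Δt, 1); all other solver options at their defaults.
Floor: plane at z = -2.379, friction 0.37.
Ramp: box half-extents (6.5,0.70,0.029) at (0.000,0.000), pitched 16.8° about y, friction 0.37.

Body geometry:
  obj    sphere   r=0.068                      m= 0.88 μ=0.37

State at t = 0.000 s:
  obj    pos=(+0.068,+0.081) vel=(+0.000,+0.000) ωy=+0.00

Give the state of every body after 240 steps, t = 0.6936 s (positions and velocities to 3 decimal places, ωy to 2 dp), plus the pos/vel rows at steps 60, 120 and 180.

State at t = 0.6936 s:
  obj    pos=(+1.159,-0.249) vel=(+3.146,-0.950) ωy=+48.32

Key-timestep trajectory:
   step    t(s)  obj.x    obj.z    obj.vx   obj.vz 
     60  0.1734   +0.136  +0.060  +0.787  -0.238
    120  0.3468   +0.341  -0.002  +1.573  -0.475
    180  0.5202   +0.682  -0.105  +2.360  -0.712


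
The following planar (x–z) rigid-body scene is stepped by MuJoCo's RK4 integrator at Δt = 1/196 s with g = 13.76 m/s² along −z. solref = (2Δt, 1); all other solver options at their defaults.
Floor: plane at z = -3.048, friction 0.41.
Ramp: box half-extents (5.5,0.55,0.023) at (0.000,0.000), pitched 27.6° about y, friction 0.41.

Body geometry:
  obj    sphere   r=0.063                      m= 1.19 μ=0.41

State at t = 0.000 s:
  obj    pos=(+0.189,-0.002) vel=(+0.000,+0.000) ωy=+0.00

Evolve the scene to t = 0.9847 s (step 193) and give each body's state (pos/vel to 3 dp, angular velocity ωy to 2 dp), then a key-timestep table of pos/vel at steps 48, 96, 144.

State at t = 0.9847 s:
  obj    pos=(+2.146,-1.025) vel=(+3.974,-2.077) ωy=+71.16

Key-timestep trajectory:
   step    t(s)  obj.x    obj.z    obj.vx   obj.vz 
     48  0.2449   +0.310  -0.065  +0.988  -0.517
     96  0.4898   +0.673  -0.255  +1.977  -1.033
    144  0.7347   +1.278  -0.571  +2.965  -1.550


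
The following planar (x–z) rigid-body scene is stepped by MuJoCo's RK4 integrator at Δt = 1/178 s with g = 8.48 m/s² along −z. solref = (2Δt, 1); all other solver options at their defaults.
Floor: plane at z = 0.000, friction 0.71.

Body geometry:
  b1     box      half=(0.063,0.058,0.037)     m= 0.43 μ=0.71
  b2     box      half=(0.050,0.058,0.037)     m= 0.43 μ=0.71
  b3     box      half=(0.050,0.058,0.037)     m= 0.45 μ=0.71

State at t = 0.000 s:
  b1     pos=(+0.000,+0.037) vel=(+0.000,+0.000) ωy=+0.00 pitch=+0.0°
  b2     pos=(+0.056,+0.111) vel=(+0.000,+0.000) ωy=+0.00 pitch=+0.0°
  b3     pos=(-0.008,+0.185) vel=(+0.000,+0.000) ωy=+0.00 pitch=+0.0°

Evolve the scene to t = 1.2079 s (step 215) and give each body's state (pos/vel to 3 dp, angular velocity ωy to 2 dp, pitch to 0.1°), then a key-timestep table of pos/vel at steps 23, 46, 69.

State at t = 1.2079 s:
  b1     pos=(+0.000,+0.037) vel=(+0.000,+0.000) ωy=+0.00 pitch=+0.0°
  b2     pos=(+0.056,+0.111) vel=(+0.000,+0.000) ωy=+0.00 pitch=+0.0°
  b3     pos=(-0.137,+0.037) vel=(+0.000,+0.000) ωy=+0.00 pitch=+180.0°

Key-timestep trajectory:
   step    t(s)  b1.x    b1.z    b1.vx   b1.vz   b2.x    b2.z    b2.vx   b2.vz   b3.x    b3.z    b3.vx   b3.vz 
     23  0.1292   +0.000  +0.037  +0.000  +0.000   +0.056  +0.111  +0.001  +0.000   -0.021  +0.176  -0.203  -0.199
     46  0.2584   +0.000  +0.037  -0.002  -0.001   +0.056  +0.111  -0.003  +0.001   -0.060  +0.123  -0.504  -0.040
     69  0.3876   +0.000  +0.037  +0.000  +0.000   +0.056  +0.111  +0.000  +0.000   -0.125  +0.072  -0.500  -0.928


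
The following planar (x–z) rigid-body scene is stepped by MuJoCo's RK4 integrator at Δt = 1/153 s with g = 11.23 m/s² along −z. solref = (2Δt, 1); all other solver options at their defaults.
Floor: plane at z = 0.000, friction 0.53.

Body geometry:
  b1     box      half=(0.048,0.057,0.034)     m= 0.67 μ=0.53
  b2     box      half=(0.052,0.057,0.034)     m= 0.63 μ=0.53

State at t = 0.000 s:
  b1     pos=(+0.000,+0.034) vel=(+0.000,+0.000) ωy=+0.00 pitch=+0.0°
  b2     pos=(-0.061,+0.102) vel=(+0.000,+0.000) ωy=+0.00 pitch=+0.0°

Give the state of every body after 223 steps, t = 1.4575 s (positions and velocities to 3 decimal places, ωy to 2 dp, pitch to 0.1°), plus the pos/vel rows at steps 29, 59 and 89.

State at t = 1.4575 s:
  b1     pos=(+0.000,+0.034) vel=(+0.000,+0.000) ωy=+0.00 pitch=+0.0°
  b2     pos=(-0.112,+0.052) vel=(+0.000,+0.000) ωy=+0.00 pitch=-90.0°

Key-timestep trajectory:
   step    t(s)  b1.x    b1.z    b1.vx   b1.vz   b2.x    b2.z    b2.vx   b2.vz 
     29  0.1895   +0.000  +0.034  +0.000  +0.000   -0.093  +0.058  -0.426  -0.261
     59  0.3856   +0.000  +0.034  +0.000  +0.000   -0.135  +0.061  -0.002  +0.001
     89  0.5817   +0.000  +0.034  +0.000  +0.000   -0.107  +0.053  +0.055  +0.081


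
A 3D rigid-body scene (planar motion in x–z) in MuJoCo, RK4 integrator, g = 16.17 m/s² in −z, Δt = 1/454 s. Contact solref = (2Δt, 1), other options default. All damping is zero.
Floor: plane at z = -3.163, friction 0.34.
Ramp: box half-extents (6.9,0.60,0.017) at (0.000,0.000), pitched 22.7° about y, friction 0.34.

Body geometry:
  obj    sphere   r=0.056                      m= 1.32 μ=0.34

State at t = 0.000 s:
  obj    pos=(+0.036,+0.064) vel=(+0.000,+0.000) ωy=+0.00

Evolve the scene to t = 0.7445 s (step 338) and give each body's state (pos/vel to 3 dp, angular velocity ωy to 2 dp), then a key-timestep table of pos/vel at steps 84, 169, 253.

State at t = 0.7445 s:
  obj    pos=(+1.176,-0.413) vel=(+3.061,-1.281) ωy=+59.25

Key-timestep trajectory:
   step    t(s)  obj.x    obj.z    obj.vx   obj.vz 
     84  0.1850   +0.106  +0.035  +0.761  -0.318
    169  0.3722   +0.321  -0.055  +1.531  -0.640
    253  0.5573   +0.675  -0.203  +2.292  -0.959


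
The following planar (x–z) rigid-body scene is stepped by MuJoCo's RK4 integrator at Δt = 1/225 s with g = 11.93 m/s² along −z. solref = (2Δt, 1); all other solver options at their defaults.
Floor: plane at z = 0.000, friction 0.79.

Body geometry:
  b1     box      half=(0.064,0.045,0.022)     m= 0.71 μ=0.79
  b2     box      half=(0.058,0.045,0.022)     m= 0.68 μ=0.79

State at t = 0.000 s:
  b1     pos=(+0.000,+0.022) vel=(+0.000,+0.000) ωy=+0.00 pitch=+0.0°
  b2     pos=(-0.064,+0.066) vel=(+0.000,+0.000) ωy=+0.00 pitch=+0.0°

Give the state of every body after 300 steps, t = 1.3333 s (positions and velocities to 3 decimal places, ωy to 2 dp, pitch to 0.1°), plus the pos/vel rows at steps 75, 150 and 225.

State at t = 1.3333 s:
  b1     pos=(+0.000,+0.022) vel=(+0.000,+0.000) ωy=+0.00 pitch=+0.0°
  b2     pos=(-0.081,+0.058) vel=(+0.000,+0.000) ωy=+0.02 pitch=-47.9°

Key-timestep trajectory:
   step    t(s)  b1.x    b1.z    b1.vx   b1.vz   b2.x    b2.z    b2.vx   b2.vz 
     75  0.3333   +0.000  +0.022  +0.000  +0.000   -0.067  +0.066  -0.039  -0.006
    150  0.6667   +0.000  +0.022  +0.000  +0.000   -0.081  +0.058  +0.182  -0.061
    225  1.0000   +0.000  +0.022  +0.000  +0.000   -0.081  +0.058  +0.000  +0.000


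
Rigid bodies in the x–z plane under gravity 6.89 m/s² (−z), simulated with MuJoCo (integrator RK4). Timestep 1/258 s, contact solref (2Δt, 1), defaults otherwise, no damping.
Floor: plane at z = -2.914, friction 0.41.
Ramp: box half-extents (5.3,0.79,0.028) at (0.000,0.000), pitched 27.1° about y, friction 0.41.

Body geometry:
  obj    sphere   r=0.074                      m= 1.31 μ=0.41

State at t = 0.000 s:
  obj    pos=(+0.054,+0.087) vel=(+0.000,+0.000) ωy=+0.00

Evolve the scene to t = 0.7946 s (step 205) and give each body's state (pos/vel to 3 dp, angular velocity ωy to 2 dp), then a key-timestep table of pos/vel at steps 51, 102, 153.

State at t = 0.7946 s:
  obj    pos=(+0.684,-0.235) vel=(+1.586,-0.812) ωy=+24.07

Key-timestep trajectory:
   step    t(s)  obj.x    obj.z    obj.vx   obj.vz 
     51  0.1977   +0.093  +0.067  +0.395  -0.202
    102  0.3953   +0.210  +0.007  +0.789  -0.404
    153  0.5930   +0.405  -0.093  +1.184  -0.606


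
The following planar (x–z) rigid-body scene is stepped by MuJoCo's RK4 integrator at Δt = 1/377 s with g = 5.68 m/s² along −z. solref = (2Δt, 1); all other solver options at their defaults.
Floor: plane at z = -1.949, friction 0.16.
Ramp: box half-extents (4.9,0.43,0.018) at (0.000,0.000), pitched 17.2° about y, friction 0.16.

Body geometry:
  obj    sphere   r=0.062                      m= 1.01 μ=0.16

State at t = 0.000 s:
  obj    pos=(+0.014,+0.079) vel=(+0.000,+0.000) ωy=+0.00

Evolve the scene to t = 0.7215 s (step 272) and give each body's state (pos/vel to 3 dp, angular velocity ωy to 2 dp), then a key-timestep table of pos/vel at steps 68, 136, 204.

State at t = 0.7215 s:
  obj    pos=(+0.312,-0.013) vel=(+0.827,-0.256) ωy=+13.96

Key-timestep trajectory:
   step    t(s)  obj.x    obj.z    obj.vx   obj.vz 
     68  0.1804   +0.033  +0.074  +0.207  -0.064
    136  0.3607   +0.089  +0.056  +0.413  -0.128
    204  0.5411   +0.182  +0.027  +0.620  -0.192


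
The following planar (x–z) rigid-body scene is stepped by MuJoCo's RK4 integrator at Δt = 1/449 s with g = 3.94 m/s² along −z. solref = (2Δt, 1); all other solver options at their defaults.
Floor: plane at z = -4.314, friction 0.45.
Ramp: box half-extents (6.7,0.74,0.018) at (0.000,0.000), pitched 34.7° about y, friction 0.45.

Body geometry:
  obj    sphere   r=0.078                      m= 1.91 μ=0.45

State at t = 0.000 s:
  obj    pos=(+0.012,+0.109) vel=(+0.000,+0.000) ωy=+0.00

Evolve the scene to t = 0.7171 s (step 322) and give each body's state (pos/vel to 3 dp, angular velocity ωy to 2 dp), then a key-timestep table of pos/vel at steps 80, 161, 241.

State at t = 0.7171 s:
  obj    pos=(+0.351,-0.126) vel=(+0.945,-0.654) ωy=+14.73

Key-timestep trajectory:
   step    t(s)  obj.x    obj.z    obj.vx   obj.vz 
     80  0.1782   +0.033  +0.094  +0.235  -0.163
    161  0.3586   +0.097  +0.050  +0.472  -0.327
    241  0.5367   +0.202  -0.023  +0.707  -0.490


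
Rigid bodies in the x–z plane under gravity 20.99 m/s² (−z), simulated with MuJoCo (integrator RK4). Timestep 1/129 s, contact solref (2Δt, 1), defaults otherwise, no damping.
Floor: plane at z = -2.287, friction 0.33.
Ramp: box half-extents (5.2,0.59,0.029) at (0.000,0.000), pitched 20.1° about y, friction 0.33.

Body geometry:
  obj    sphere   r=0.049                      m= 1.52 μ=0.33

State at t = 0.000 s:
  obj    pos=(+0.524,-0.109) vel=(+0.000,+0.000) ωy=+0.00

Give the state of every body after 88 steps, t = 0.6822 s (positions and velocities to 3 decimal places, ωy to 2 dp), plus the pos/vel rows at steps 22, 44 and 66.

State at t = 0.6822 s:
  obj    pos=(+1.650,-0.521) vel=(+3.301,-1.208) ωy=+71.71

Key-timestep trajectory:
   step    t(s)  obj.x    obj.z    obj.vx   obj.vz 
     22  0.1705   +0.594  -0.135  +0.825  -0.302
     44  0.3411   +0.806  -0.212  +1.650  -0.604
     66  0.5116   +1.157  -0.341  +2.476  -0.906


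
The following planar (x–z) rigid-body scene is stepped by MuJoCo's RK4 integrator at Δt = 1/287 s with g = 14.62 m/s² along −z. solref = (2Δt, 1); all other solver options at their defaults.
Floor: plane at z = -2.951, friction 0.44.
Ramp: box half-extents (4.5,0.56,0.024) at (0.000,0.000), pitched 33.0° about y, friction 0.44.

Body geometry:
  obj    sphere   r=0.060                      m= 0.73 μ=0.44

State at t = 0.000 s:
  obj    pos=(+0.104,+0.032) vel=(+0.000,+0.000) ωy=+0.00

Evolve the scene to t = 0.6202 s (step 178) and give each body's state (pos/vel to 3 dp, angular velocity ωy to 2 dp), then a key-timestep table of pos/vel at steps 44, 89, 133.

State at t = 0.6202 s:
  obj    pos=(+1.022,-0.563) vel=(+2.958,-1.921) ωy=+58.78

Key-timestep trajectory:
   step    t(s)  obj.x    obj.z    obj.vx   obj.vz 
     44  0.1533   +0.160  -0.004  +0.731  -0.475
     89  0.3101   +0.334  -0.117  +1.479  -0.961
    133  0.4634   +0.617  -0.300  +2.211  -1.436


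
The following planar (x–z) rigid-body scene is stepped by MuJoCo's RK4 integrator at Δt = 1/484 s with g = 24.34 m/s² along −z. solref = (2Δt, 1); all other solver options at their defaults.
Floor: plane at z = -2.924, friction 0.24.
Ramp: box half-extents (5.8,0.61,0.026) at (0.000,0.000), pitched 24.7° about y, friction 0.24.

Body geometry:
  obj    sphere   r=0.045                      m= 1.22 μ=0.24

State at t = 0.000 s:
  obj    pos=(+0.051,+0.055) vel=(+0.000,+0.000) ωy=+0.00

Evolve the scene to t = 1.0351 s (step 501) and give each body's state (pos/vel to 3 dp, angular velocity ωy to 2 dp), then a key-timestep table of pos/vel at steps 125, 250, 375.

State at t = 1.0351 s:
  obj    pos=(+3.587,-1.572) vel=(+6.832,-3.142) ωy=+167.10

Key-timestep trajectory:
   step    t(s)  obj.x    obj.z    obj.vx   obj.vz 
    125  0.2583   +0.271  -0.047  +1.705  -0.784
    250  0.5165   +0.931  -0.350  +3.409  -1.568
    375  0.7748   +2.032  -0.857  +5.114  -2.352


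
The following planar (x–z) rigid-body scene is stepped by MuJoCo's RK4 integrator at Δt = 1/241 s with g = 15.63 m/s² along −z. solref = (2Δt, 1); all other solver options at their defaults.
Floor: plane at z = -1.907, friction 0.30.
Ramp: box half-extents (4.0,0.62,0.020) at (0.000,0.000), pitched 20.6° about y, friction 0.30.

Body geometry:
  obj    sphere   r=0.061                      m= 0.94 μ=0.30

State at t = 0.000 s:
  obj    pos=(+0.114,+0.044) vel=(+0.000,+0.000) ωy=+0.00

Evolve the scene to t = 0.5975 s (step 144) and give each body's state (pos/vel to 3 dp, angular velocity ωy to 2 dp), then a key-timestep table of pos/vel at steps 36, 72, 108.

State at t = 0.5975 s:
  obj    pos=(+0.770,-0.203) vel=(+2.197,-0.826) ωy=+38.47

Key-timestep trajectory:
   step    t(s)  obj.x    obj.z    obj.vx   obj.vz 
     36  0.1494   +0.155  +0.028  +0.549  -0.206
     72  0.2988   +0.278  -0.018  +1.099  -0.413
    108  0.4481   +0.483  -0.095  +1.648  -0.619


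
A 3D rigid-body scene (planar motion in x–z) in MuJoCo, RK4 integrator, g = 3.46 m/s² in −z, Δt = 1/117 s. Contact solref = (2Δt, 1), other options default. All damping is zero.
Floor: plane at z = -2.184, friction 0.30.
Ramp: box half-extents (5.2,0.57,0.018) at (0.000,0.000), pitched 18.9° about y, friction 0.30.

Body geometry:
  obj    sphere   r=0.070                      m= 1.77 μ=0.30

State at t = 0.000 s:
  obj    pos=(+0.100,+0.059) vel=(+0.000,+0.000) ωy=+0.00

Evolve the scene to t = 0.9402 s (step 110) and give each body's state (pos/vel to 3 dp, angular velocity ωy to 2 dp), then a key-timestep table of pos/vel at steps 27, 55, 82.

State at t = 0.9402 s:
  obj    pos=(+0.435,-0.056) vel=(+0.712,-0.244) ωy=+10.75

Key-timestep trajectory:
   step    t(s)  obj.x    obj.z    obj.vx   obj.vz 
     27  0.2308   +0.120  +0.052  +0.175  -0.060
     55  0.4701   +0.184  +0.030  +0.356  -0.122
     82  0.7009   +0.286  -0.005  +0.531  -0.182


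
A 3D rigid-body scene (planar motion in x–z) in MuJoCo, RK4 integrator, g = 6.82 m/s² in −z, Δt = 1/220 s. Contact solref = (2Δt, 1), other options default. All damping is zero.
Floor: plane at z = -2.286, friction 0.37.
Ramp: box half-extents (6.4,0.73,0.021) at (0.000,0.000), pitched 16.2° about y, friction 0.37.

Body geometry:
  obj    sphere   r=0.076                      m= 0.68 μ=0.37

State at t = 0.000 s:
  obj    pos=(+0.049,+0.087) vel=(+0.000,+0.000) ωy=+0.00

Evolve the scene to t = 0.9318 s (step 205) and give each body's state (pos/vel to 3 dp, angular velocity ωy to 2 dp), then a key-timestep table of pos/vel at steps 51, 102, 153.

State at t = 0.9318 s:
  obj    pos=(+0.616,-0.078) vel=(+1.216,-0.353) ωy=+16.66

Key-timestep trajectory:
   step    t(s)  obj.x    obj.z    obj.vx   obj.vz 
     51  0.2318   +0.084  +0.077  +0.303  -0.088
    102  0.4636   +0.189  +0.046  +0.605  -0.176
    153  0.6955   +0.365  -0.005  +0.908  -0.264


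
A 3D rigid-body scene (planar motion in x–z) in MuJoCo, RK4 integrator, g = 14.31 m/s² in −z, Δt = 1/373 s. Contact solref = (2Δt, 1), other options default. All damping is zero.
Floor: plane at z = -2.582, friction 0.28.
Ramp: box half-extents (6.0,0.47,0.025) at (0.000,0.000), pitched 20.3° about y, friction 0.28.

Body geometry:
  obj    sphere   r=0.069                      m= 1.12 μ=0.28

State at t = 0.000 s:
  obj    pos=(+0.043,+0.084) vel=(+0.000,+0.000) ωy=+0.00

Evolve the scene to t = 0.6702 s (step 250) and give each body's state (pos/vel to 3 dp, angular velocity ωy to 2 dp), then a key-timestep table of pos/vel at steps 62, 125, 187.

State at t = 0.6702 s:
  obj    pos=(+0.790,-0.192) vel=(+2.229,-0.825) ωy=+34.44

Key-timestep trajectory:
   step    t(s)  obj.x    obj.z    obj.vx   obj.vz 
     62  0.1662   +0.089  +0.067  +0.553  -0.205
    125  0.3351   +0.230  +0.015  +1.115  -0.412
    187  0.5013   +0.461  -0.070  +1.667  -0.617


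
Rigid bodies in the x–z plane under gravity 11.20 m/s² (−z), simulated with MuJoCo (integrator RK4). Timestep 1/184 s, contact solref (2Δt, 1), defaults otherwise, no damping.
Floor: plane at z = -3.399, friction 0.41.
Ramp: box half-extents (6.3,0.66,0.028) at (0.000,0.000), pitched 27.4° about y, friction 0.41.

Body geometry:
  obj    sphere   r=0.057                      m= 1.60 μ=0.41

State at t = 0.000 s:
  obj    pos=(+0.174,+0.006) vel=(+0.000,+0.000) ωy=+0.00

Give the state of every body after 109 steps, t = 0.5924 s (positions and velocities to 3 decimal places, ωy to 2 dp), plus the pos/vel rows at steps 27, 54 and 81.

State at t = 0.5924 s:
  obj    pos=(+0.747,-0.292) vel=(+1.936,-1.004) ωy=+38.25

Key-timestep trajectory:
   step    t(s)  obj.x    obj.z    obj.vx   obj.vz 
     27  0.1467   +0.209  -0.013  +0.480  -0.249
     54  0.2935   +0.315  -0.067  +0.959  -0.497
     81  0.4402   +0.491  -0.159  +1.439  -0.746


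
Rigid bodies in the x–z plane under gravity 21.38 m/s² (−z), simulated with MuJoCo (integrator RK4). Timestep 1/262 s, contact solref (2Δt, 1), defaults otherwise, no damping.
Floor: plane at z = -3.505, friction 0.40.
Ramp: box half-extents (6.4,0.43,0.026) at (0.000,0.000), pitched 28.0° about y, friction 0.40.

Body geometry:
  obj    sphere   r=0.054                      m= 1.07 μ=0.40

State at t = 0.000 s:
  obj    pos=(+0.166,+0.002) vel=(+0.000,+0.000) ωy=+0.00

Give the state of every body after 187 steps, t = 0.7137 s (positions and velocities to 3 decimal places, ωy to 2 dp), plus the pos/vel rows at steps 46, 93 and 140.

State at t = 0.7137 s:
  obj    pos=(+1.779,-0.855) vel=(+4.518,-2.402) ωy=+94.75

Key-timestep trajectory:
   step    t(s)  obj.x    obj.z    obj.vx   obj.vz 
     46  0.1756   +0.264  -0.050  +1.112  -0.591
     93  0.3550   +0.565  -0.210  +2.247  -1.195
    140  0.5344   +1.070  -0.478  +3.383  -1.799


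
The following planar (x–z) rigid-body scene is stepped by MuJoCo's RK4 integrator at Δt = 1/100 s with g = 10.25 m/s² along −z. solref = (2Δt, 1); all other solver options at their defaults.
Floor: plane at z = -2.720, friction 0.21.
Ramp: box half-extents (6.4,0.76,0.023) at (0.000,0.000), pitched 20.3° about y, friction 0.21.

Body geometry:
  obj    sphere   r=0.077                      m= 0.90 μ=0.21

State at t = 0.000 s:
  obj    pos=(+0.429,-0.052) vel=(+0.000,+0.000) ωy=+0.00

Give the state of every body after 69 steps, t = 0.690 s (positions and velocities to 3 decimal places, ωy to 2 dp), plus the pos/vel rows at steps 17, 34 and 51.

State at t = 0.690 s:
  obj    pos=(+0.996,-0.262) vel=(+1.644,-0.608) ωy=+22.75

Key-timestep trajectory:
   step    t(s)  obj.x    obj.z    obj.vx   obj.vz 
     17  0.1700   +0.463  -0.065  +0.405  -0.150
     34  0.3400   +0.567  -0.103  +0.810  -0.300
     51  0.5100   +0.739  -0.167  +1.215  -0.449


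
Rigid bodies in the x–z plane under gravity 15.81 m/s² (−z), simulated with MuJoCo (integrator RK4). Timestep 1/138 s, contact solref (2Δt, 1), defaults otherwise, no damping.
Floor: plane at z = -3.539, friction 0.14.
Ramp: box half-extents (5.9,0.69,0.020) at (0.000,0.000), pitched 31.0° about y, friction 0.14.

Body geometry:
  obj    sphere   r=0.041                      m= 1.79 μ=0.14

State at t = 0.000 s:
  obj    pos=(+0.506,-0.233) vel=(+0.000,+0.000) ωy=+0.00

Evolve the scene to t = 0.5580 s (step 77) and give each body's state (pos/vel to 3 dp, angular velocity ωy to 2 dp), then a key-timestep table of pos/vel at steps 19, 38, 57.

State at t = 0.5580 s:
  obj    pos=(+1.339,-0.734) vel=(+2.987,-1.794) ωy=+64.47

Key-timestep trajectory:
   step    t(s)  obj.x    obj.z    obj.vx   obj.vz 
     19  0.1377   +0.557  -0.263  +0.739  -0.439
     38  0.2754   +0.709  -0.355  +1.489  -0.850
     57  0.4130   +0.963  -0.507  +2.198  -1.360


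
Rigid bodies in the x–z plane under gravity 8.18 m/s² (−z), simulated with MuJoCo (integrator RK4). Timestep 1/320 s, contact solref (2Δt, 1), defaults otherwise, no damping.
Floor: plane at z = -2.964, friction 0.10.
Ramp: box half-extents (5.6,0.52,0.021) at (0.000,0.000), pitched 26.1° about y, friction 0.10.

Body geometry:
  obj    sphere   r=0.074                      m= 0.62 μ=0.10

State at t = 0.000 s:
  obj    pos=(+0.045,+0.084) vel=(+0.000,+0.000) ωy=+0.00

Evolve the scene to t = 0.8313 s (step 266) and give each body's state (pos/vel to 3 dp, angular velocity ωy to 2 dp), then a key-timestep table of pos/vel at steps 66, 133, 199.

State at t = 0.8313 s:
  obj    pos=(+0.934,-0.352) vel=(+2.135,-1.056) ωy=+20.60

Key-timestep trajectory:
   step    t(s)  obj.x    obj.z    obj.vx   obj.vz 
     66  0.2063   +0.100  +0.057  +0.529  -0.265
    133  0.4156   +0.267  -0.025  +1.072  -0.515
    199  0.6219   +0.542  -0.160  +1.603  -0.775


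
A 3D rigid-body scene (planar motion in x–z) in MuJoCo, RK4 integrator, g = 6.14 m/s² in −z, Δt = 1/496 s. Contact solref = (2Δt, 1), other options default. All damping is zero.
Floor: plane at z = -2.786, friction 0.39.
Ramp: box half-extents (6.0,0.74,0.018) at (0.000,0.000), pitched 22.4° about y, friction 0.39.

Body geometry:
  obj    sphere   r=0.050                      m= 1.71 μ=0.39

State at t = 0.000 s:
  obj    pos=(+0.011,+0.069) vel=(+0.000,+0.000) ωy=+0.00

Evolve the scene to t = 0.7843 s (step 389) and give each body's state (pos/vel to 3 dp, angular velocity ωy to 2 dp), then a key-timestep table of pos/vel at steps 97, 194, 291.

State at t = 0.7843 s:
  obj    pos=(+0.486,-0.127) vel=(+1.212,-0.499) ωy=+26.21

Key-timestep trajectory:
   step    t(s)  obj.x    obj.z    obj.vx   obj.vz 
     97  0.1956   +0.041  +0.057  +0.302  -0.125
    194  0.3911   +0.129  +0.020  +0.604  -0.249
    291  0.5867   +0.277  -0.041  +0.907  -0.374


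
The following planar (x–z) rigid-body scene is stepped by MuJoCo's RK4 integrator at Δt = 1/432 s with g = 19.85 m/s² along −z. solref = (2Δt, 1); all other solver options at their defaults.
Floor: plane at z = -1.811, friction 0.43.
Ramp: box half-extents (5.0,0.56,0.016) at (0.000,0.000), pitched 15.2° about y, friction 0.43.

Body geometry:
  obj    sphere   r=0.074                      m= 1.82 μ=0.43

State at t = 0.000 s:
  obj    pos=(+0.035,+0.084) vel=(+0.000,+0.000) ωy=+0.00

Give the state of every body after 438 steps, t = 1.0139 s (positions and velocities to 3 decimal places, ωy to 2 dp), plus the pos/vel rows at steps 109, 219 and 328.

State at t = 1.0139 s:
  obj    pos=(+1.879,-0.417) vel=(+3.637,-0.988) ωy=+50.93

Key-timestep trajectory:
   step    t(s)  obj.x    obj.z    obj.vx   obj.vz 
    109  0.2523   +0.149  +0.053  +0.905  -0.246
    219  0.5069   +0.496  -0.041  +1.819  -0.494
    328  0.7593   +1.069  -0.197  +2.724  -0.740


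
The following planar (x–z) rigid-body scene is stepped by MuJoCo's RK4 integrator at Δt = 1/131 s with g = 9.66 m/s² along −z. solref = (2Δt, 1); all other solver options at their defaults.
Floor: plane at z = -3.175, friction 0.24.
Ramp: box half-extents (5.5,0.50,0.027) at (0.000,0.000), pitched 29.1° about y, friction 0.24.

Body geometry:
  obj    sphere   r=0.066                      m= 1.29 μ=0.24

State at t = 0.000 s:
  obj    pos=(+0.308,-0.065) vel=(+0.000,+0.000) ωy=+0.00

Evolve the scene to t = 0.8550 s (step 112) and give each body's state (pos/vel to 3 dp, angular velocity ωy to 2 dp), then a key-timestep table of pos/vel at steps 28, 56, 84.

State at t = 0.8550 s:
  obj    pos=(+1.380,-0.662) vel=(+2.507,-1.396) ωy=+43.45

Key-timestep trajectory:
   step    t(s)  obj.x    obj.z    obj.vx   obj.vz 
     28  0.2137   +0.375  -0.102  +0.627  -0.349
     56  0.4275   +0.576  -0.214  +1.254  -0.698
     84  0.6412   +0.911  -0.401  +1.881  -1.047


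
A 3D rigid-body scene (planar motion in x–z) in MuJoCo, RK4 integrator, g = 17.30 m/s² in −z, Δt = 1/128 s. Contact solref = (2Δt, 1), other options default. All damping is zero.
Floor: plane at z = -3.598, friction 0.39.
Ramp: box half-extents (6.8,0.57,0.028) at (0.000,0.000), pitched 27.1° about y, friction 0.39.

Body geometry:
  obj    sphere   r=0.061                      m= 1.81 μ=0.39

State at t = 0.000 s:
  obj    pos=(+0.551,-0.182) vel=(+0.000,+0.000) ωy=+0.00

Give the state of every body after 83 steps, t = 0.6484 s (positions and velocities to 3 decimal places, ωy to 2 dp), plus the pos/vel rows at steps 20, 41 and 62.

State at t = 0.6484 s:
  obj    pos=(+1.605,-0.721) vel=(+3.249,-1.663) ωy=+59.82

Key-timestep trajectory:
   step    t(s)  obj.x    obj.z    obj.vx   obj.vz 
     20  0.1562   +0.612  -0.213  +0.783  -0.401
     41  0.3203   +0.808  -0.314  +1.605  -0.822
     62  0.4844   +1.139  -0.483  +2.427  -1.242


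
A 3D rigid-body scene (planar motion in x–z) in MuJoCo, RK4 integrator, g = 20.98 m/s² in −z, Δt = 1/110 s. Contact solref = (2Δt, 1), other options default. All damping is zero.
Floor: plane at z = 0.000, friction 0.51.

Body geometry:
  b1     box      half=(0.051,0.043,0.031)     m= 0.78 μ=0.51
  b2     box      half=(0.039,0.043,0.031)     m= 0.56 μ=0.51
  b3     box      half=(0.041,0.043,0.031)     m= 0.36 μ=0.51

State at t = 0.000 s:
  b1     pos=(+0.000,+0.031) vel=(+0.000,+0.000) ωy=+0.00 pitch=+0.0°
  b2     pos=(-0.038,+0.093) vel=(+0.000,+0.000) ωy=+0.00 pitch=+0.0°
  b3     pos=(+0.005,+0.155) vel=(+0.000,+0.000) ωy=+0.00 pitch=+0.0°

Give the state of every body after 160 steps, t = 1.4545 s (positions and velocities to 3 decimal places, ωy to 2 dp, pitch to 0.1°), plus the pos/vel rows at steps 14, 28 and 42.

State at t = 1.4545 s:
  b1     pos=(+0.000,+0.031) vel=(+0.000,+0.000) ωy=+0.00 pitch=+0.0°
  b2     pos=(-0.038,+0.093) vel=(+0.000,+0.000) ωy=+0.00 pitch=-0.1°
  b3     pos=(+0.107,+0.031) vel=(+0.000,+0.000) ωy=+0.00 pitch=+180.0°

Key-timestep trajectory:
   step    t(s)  b1.x    b1.z    b1.vx   b1.vz   b2.x    b2.z    b2.vx   b2.vz   b3.x    b3.z    b3.vx   b3.vz 
     14  0.1273   +0.000  +0.031  +0.000  +0.001   -0.038  +0.093  -0.001  +0.002   +0.021  +0.148  +0.307  -0.258
     28  0.2545   +0.000  +0.031  -0.001  +0.000   -0.038  +0.093  -0.001  +0.000   +0.066  +0.099  +0.404  -0.050
     42  0.3818   +0.000  +0.031  +0.000  +0.000   -0.038  +0.093  +0.000  +0.000   +0.108  +0.024  -0.058  +0.214


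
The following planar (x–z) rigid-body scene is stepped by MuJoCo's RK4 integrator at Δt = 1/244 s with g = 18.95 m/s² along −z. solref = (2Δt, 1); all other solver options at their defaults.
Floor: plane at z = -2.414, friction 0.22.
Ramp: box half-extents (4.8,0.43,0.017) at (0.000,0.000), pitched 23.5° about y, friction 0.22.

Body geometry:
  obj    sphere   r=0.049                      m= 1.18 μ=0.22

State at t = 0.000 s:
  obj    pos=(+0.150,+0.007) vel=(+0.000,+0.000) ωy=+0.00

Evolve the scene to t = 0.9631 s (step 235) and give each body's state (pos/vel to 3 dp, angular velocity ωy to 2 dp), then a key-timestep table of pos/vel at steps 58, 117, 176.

State at t = 0.9631 s:
  obj    pos=(+2.446,-0.991) vel=(+4.767,-2.073) ωy=+106.07

Key-timestep trajectory:
   step    t(s)  obj.x    obj.z    obj.vx   obj.vz 
     58  0.2377   +0.290  -0.054  +1.177  -0.512
    117  0.4795   +0.719  -0.241  +2.374  -1.032
    176  0.7213   +1.438  -0.553  +3.570  -1.552


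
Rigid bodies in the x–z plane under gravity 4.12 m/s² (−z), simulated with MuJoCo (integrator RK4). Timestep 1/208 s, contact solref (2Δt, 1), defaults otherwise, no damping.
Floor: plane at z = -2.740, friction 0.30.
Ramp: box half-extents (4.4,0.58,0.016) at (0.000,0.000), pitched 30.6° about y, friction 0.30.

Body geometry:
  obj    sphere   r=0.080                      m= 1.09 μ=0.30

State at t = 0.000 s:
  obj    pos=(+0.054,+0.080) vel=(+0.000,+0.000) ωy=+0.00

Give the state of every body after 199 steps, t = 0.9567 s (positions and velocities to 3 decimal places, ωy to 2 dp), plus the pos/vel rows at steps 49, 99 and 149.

State at t = 0.9567 s:
  obj    pos=(+0.644,-0.269) vel=(+1.234,-0.730) ωy=+17.91

Key-timestep trajectory:
   step    t(s)  obj.x    obj.z    obj.vx   obj.vz 
     49  0.2356   +0.090  +0.058  +0.304  -0.180
     99  0.4760   +0.200  -0.007  +0.614  -0.363
    149  0.7163   +0.385  -0.116  +0.924  -0.546


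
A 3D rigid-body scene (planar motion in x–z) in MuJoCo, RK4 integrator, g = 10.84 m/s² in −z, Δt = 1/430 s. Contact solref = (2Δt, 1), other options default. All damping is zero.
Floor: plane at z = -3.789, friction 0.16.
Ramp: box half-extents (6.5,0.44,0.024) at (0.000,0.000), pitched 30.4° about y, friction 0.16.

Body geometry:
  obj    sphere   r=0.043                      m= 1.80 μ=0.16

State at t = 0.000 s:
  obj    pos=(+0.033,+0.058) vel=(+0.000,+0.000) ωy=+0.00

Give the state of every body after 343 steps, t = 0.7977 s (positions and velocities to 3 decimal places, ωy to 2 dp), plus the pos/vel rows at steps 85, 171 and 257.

State at t = 0.7977 s:
  obj    pos=(+1.130,-0.585) vel=(+2.751,-1.603) ωy=+69.27

Key-timestep trajectory:
   step    t(s)  obj.x    obj.z    obj.vx   obj.vz 
     85  0.1977   +0.101  +0.018  +0.681  -0.405
    171  0.3977   +0.306  -0.102  +1.372  -0.802
    257  0.5977   +0.649  -0.303  +2.060  -1.207


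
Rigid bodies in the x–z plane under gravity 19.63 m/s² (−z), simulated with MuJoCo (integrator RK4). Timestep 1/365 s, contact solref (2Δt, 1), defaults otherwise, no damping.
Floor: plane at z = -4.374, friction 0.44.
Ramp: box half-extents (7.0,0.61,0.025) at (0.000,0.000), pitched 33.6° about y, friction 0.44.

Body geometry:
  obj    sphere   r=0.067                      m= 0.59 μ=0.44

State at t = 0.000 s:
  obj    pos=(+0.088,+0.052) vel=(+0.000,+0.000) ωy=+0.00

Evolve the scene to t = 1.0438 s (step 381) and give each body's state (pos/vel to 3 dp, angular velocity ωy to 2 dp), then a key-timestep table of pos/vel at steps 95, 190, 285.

State at t = 1.0438 s:
  obj    pos=(+3.609,-2.287) vel=(+6.746,-4.482) ωy=+120.88

Key-timestep trajectory:
   step    t(s)  obj.x    obj.z    obj.vx   obj.vz 
     95  0.2603   +0.307  -0.094  +1.682  -1.118
    190  0.5205   +0.964  -0.530  +3.364  -2.235
    285  0.7808   +2.058  -1.257  +5.046  -3.353
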